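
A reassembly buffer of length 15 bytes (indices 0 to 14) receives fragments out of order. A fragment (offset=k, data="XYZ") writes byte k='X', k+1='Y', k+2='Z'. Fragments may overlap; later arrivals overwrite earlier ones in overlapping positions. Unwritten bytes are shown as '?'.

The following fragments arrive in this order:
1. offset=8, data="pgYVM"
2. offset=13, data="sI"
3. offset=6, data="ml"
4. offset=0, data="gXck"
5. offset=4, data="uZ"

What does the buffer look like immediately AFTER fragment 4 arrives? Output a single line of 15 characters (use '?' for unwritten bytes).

Fragment 1: offset=8 data="pgYVM" -> buffer=????????pgYVM??
Fragment 2: offset=13 data="sI" -> buffer=????????pgYVMsI
Fragment 3: offset=6 data="ml" -> buffer=??????mlpgYVMsI
Fragment 4: offset=0 data="gXck" -> buffer=gXck??mlpgYVMsI

Answer: gXck??mlpgYVMsI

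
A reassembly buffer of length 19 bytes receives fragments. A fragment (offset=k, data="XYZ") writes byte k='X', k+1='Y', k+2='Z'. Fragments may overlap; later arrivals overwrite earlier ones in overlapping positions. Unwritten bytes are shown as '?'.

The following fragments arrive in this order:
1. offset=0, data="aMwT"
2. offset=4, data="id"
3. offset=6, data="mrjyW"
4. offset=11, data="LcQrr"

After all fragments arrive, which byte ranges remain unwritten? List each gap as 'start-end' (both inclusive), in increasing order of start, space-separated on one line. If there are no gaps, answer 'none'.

Answer: 16-18

Derivation:
Fragment 1: offset=0 len=4
Fragment 2: offset=4 len=2
Fragment 3: offset=6 len=5
Fragment 4: offset=11 len=5
Gaps: 16-18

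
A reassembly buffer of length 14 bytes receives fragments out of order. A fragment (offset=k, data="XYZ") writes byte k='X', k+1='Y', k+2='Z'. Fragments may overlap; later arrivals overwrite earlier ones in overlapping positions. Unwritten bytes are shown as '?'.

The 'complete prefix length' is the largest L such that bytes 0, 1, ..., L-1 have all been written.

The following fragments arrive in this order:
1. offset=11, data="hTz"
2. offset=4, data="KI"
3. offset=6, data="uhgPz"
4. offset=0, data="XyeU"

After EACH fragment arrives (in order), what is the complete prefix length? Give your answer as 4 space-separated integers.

Fragment 1: offset=11 data="hTz" -> buffer=???????????hTz -> prefix_len=0
Fragment 2: offset=4 data="KI" -> buffer=????KI?????hTz -> prefix_len=0
Fragment 3: offset=6 data="uhgPz" -> buffer=????KIuhgPzhTz -> prefix_len=0
Fragment 4: offset=0 data="XyeU" -> buffer=XyeUKIuhgPzhTz -> prefix_len=14

Answer: 0 0 0 14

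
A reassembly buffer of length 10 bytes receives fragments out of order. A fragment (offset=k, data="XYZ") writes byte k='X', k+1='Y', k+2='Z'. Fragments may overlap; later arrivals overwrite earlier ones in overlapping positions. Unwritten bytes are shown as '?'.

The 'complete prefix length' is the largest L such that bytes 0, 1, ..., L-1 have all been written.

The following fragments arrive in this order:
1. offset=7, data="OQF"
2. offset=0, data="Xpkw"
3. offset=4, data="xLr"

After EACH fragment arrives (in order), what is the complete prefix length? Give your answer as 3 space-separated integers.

Answer: 0 4 10

Derivation:
Fragment 1: offset=7 data="OQF" -> buffer=???????OQF -> prefix_len=0
Fragment 2: offset=0 data="Xpkw" -> buffer=Xpkw???OQF -> prefix_len=4
Fragment 3: offset=4 data="xLr" -> buffer=XpkwxLrOQF -> prefix_len=10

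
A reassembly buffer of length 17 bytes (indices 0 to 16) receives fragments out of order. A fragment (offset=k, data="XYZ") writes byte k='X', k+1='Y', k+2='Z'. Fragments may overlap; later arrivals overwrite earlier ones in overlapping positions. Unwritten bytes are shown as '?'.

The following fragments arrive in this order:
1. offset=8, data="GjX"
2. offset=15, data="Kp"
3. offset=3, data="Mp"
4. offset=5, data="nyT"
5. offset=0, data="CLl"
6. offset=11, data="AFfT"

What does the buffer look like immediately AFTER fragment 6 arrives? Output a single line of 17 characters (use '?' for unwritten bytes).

Fragment 1: offset=8 data="GjX" -> buffer=????????GjX??????
Fragment 2: offset=15 data="Kp" -> buffer=????????GjX????Kp
Fragment 3: offset=3 data="Mp" -> buffer=???Mp???GjX????Kp
Fragment 4: offset=5 data="nyT" -> buffer=???MpnyTGjX????Kp
Fragment 5: offset=0 data="CLl" -> buffer=CLlMpnyTGjX????Kp
Fragment 6: offset=11 data="AFfT" -> buffer=CLlMpnyTGjXAFfTKp

Answer: CLlMpnyTGjXAFfTKp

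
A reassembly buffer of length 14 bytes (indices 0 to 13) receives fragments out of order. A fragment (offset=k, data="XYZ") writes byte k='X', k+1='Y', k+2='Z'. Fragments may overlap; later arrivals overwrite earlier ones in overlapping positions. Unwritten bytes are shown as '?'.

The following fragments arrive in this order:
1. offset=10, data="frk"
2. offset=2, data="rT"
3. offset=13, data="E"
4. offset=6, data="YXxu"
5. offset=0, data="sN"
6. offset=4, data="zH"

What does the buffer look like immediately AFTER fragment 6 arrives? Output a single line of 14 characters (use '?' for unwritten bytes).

Fragment 1: offset=10 data="frk" -> buffer=??????????frk?
Fragment 2: offset=2 data="rT" -> buffer=??rT??????frk?
Fragment 3: offset=13 data="E" -> buffer=??rT??????frkE
Fragment 4: offset=6 data="YXxu" -> buffer=??rT??YXxufrkE
Fragment 5: offset=0 data="sN" -> buffer=sNrT??YXxufrkE
Fragment 6: offset=4 data="zH" -> buffer=sNrTzHYXxufrkE

Answer: sNrTzHYXxufrkE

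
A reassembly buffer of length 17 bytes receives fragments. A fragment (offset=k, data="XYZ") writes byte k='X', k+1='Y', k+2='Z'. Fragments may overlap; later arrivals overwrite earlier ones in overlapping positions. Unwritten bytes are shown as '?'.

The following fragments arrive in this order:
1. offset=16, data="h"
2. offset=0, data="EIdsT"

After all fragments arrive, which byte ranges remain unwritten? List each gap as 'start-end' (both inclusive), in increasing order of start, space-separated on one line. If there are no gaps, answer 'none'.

Fragment 1: offset=16 len=1
Fragment 2: offset=0 len=5
Gaps: 5-15

Answer: 5-15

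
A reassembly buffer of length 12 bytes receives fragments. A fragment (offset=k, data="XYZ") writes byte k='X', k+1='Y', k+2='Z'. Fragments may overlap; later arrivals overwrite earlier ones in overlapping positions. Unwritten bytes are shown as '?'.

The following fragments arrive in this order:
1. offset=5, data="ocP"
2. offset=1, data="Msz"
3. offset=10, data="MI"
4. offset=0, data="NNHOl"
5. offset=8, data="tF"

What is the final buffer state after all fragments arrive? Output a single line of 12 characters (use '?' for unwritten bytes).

Fragment 1: offset=5 data="ocP" -> buffer=?????ocP????
Fragment 2: offset=1 data="Msz" -> buffer=?Msz?ocP????
Fragment 3: offset=10 data="MI" -> buffer=?Msz?ocP??MI
Fragment 4: offset=0 data="NNHOl" -> buffer=NNHOlocP??MI
Fragment 5: offset=8 data="tF" -> buffer=NNHOlocPtFMI

Answer: NNHOlocPtFMI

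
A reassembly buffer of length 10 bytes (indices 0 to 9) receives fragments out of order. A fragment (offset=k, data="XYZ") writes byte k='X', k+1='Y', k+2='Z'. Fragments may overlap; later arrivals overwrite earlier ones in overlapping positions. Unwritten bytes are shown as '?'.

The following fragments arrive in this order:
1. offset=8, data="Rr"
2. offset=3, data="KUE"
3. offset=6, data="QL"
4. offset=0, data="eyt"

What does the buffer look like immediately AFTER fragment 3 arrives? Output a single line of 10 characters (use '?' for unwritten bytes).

Fragment 1: offset=8 data="Rr" -> buffer=????????Rr
Fragment 2: offset=3 data="KUE" -> buffer=???KUE??Rr
Fragment 3: offset=6 data="QL" -> buffer=???KUEQLRr

Answer: ???KUEQLRr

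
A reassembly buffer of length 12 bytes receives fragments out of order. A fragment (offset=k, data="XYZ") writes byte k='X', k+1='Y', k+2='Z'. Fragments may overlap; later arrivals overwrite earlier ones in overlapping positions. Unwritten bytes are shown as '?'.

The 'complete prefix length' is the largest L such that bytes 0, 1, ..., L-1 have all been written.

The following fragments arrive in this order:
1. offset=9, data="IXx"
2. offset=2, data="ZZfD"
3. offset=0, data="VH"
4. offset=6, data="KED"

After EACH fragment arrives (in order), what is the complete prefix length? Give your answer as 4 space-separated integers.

Answer: 0 0 6 12

Derivation:
Fragment 1: offset=9 data="IXx" -> buffer=?????????IXx -> prefix_len=0
Fragment 2: offset=2 data="ZZfD" -> buffer=??ZZfD???IXx -> prefix_len=0
Fragment 3: offset=0 data="VH" -> buffer=VHZZfD???IXx -> prefix_len=6
Fragment 4: offset=6 data="KED" -> buffer=VHZZfDKEDIXx -> prefix_len=12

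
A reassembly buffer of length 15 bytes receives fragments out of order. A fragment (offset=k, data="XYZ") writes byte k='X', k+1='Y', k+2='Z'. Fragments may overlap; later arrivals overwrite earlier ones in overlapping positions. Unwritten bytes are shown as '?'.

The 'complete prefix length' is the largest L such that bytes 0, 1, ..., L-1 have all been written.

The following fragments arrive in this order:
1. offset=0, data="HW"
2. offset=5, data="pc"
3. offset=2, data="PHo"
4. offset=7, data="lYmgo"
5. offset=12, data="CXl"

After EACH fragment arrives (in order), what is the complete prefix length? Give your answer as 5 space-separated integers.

Fragment 1: offset=0 data="HW" -> buffer=HW????????????? -> prefix_len=2
Fragment 2: offset=5 data="pc" -> buffer=HW???pc???????? -> prefix_len=2
Fragment 3: offset=2 data="PHo" -> buffer=HWPHopc???????? -> prefix_len=7
Fragment 4: offset=7 data="lYmgo" -> buffer=HWPHopclYmgo??? -> prefix_len=12
Fragment 5: offset=12 data="CXl" -> buffer=HWPHopclYmgoCXl -> prefix_len=15

Answer: 2 2 7 12 15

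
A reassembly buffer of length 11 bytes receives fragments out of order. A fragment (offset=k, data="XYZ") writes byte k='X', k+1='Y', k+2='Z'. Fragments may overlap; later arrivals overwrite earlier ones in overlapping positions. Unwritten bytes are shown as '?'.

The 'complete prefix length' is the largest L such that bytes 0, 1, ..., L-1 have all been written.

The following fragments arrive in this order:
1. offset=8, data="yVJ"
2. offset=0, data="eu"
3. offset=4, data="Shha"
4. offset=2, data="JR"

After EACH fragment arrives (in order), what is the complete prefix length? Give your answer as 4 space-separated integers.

Fragment 1: offset=8 data="yVJ" -> buffer=????????yVJ -> prefix_len=0
Fragment 2: offset=0 data="eu" -> buffer=eu??????yVJ -> prefix_len=2
Fragment 3: offset=4 data="Shha" -> buffer=eu??ShhayVJ -> prefix_len=2
Fragment 4: offset=2 data="JR" -> buffer=euJRShhayVJ -> prefix_len=11

Answer: 0 2 2 11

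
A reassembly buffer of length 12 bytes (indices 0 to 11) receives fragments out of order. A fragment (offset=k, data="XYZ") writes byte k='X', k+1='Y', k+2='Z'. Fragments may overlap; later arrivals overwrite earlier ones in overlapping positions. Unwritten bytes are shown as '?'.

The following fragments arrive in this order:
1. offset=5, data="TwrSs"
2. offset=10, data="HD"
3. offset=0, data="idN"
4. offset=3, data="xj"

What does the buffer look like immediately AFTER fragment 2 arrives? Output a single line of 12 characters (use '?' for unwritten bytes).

Answer: ?????TwrSsHD

Derivation:
Fragment 1: offset=5 data="TwrSs" -> buffer=?????TwrSs??
Fragment 2: offset=10 data="HD" -> buffer=?????TwrSsHD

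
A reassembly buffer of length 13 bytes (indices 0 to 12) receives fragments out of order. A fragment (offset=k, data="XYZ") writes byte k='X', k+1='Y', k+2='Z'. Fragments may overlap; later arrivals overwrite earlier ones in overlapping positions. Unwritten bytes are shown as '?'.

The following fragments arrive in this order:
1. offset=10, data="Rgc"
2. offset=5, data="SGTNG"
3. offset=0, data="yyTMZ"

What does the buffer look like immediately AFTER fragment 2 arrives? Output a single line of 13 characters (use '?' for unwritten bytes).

Answer: ?????SGTNGRgc

Derivation:
Fragment 1: offset=10 data="Rgc" -> buffer=??????????Rgc
Fragment 2: offset=5 data="SGTNG" -> buffer=?????SGTNGRgc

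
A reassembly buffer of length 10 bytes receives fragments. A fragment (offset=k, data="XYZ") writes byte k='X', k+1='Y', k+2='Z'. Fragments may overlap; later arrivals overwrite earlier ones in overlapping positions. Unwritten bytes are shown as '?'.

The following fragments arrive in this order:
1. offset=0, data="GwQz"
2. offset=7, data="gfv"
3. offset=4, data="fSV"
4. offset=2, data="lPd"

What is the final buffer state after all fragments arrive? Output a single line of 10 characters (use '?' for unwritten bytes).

Fragment 1: offset=0 data="GwQz" -> buffer=GwQz??????
Fragment 2: offset=7 data="gfv" -> buffer=GwQz???gfv
Fragment 3: offset=4 data="fSV" -> buffer=GwQzfSVgfv
Fragment 4: offset=2 data="lPd" -> buffer=GwlPdSVgfv

Answer: GwlPdSVgfv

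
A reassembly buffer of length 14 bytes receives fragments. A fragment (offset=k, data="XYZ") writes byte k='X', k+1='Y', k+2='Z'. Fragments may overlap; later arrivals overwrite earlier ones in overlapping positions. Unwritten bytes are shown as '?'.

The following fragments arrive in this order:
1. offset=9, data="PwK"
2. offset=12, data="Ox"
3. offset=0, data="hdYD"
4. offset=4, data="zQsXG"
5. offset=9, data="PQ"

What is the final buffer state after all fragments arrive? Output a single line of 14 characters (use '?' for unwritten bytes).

Answer: hdYDzQsXGPQKOx

Derivation:
Fragment 1: offset=9 data="PwK" -> buffer=?????????PwK??
Fragment 2: offset=12 data="Ox" -> buffer=?????????PwKOx
Fragment 3: offset=0 data="hdYD" -> buffer=hdYD?????PwKOx
Fragment 4: offset=4 data="zQsXG" -> buffer=hdYDzQsXGPwKOx
Fragment 5: offset=9 data="PQ" -> buffer=hdYDzQsXGPQKOx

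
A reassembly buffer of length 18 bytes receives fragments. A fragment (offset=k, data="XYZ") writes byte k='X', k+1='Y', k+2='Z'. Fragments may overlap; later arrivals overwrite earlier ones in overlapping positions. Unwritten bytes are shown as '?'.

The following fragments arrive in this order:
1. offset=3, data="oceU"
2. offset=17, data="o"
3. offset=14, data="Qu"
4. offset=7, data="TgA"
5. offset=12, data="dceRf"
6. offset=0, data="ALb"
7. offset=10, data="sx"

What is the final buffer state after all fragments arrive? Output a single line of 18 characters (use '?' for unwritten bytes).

Answer: ALboceUTgAsxdceRfo

Derivation:
Fragment 1: offset=3 data="oceU" -> buffer=???oceU???????????
Fragment 2: offset=17 data="o" -> buffer=???oceU??????????o
Fragment 3: offset=14 data="Qu" -> buffer=???oceU???????Qu?o
Fragment 4: offset=7 data="TgA" -> buffer=???oceUTgA????Qu?o
Fragment 5: offset=12 data="dceRf" -> buffer=???oceUTgA??dceRfo
Fragment 6: offset=0 data="ALb" -> buffer=ALboceUTgA??dceRfo
Fragment 7: offset=10 data="sx" -> buffer=ALboceUTgAsxdceRfo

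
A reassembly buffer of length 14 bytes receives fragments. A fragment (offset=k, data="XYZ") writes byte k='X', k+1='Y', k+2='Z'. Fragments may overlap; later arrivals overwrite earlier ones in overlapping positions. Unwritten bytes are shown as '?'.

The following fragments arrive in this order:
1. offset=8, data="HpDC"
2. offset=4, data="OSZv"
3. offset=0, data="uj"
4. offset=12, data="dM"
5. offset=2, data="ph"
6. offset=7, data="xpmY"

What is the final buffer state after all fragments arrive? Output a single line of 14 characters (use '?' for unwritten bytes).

Fragment 1: offset=8 data="HpDC" -> buffer=????????HpDC??
Fragment 2: offset=4 data="OSZv" -> buffer=????OSZvHpDC??
Fragment 3: offset=0 data="uj" -> buffer=uj??OSZvHpDC??
Fragment 4: offset=12 data="dM" -> buffer=uj??OSZvHpDCdM
Fragment 5: offset=2 data="ph" -> buffer=ujphOSZvHpDCdM
Fragment 6: offset=7 data="xpmY" -> buffer=ujphOSZxpmYCdM

Answer: ujphOSZxpmYCdM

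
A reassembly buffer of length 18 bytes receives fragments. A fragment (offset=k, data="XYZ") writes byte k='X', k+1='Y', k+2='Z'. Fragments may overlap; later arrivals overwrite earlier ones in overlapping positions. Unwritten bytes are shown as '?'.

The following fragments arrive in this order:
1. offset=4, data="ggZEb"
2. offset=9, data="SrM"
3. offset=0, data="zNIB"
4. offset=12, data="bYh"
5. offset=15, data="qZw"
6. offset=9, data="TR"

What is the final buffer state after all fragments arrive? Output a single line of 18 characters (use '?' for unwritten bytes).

Answer: zNIBggZEbTRMbYhqZw

Derivation:
Fragment 1: offset=4 data="ggZEb" -> buffer=????ggZEb?????????
Fragment 2: offset=9 data="SrM" -> buffer=????ggZEbSrM??????
Fragment 3: offset=0 data="zNIB" -> buffer=zNIBggZEbSrM??????
Fragment 4: offset=12 data="bYh" -> buffer=zNIBggZEbSrMbYh???
Fragment 5: offset=15 data="qZw" -> buffer=zNIBggZEbSrMbYhqZw
Fragment 6: offset=9 data="TR" -> buffer=zNIBggZEbTRMbYhqZw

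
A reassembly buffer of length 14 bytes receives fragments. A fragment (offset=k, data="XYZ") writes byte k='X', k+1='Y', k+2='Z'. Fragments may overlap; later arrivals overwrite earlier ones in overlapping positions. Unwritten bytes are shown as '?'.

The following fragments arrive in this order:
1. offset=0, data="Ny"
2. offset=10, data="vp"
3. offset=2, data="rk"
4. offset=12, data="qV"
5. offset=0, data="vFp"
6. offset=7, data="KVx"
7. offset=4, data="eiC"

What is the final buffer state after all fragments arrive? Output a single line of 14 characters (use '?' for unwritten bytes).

Answer: vFpkeiCKVxvpqV

Derivation:
Fragment 1: offset=0 data="Ny" -> buffer=Ny????????????
Fragment 2: offset=10 data="vp" -> buffer=Ny????????vp??
Fragment 3: offset=2 data="rk" -> buffer=Nyrk??????vp??
Fragment 4: offset=12 data="qV" -> buffer=Nyrk??????vpqV
Fragment 5: offset=0 data="vFp" -> buffer=vFpk??????vpqV
Fragment 6: offset=7 data="KVx" -> buffer=vFpk???KVxvpqV
Fragment 7: offset=4 data="eiC" -> buffer=vFpkeiCKVxvpqV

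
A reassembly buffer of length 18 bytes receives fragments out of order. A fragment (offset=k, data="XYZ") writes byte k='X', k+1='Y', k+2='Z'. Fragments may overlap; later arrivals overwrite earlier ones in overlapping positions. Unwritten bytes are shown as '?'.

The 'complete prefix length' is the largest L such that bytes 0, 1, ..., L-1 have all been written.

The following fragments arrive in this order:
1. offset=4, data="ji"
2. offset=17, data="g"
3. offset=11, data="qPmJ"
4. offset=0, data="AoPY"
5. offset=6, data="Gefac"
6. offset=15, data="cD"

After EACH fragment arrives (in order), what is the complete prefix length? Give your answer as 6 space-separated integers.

Fragment 1: offset=4 data="ji" -> buffer=????ji???????????? -> prefix_len=0
Fragment 2: offset=17 data="g" -> buffer=????ji???????????g -> prefix_len=0
Fragment 3: offset=11 data="qPmJ" -> buffer=????ji?????qPmJ??g -> prefix_len=0
Fragment 4: offset=0 data="AoPY" -> buffer=AoPYji?????qPmJ??g -> prefix_len=6
Fragment 5: offset=6 data="Gefac" -> buffer=AoPYjiGefacqPmJ??g -> prefix_len=15
Fragment 6: offset=15 data="cD" -> buffer=AoPYjiGefacqPmJcDg -> prefix_len=18

Answer: 0 0 0 6 15 18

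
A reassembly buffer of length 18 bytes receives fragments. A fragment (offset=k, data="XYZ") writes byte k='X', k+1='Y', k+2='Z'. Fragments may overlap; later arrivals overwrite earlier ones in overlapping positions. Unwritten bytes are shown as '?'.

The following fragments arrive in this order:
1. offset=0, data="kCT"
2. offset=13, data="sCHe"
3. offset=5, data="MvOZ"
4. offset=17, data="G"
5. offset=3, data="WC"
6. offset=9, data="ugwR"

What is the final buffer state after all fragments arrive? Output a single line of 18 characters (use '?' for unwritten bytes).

Answer: kCTWCMvOZugwRsCHeG

Derivation:
Fragment 1: offset=0 data="kCT" -> buffer=kCT???????????????
Fragment 2: offset=13 data="sCHe" -> buffer=kCT??????????sCHe?
Fragment 3: offset=5 data="MvOZ" -> buffer=kCT??MvOZ????sCHe?
Fragment 4: offset=17 data="G" -> buffer=kCT??MvOZ????sCHeG
Fragment 5: offset=3 data="WC" -> buffer=kCTWCMvOZ????sCHeG
Fragment 6: offset=9 data="ugwR" -> buffer=kCTWCMvOZugwRsCHeG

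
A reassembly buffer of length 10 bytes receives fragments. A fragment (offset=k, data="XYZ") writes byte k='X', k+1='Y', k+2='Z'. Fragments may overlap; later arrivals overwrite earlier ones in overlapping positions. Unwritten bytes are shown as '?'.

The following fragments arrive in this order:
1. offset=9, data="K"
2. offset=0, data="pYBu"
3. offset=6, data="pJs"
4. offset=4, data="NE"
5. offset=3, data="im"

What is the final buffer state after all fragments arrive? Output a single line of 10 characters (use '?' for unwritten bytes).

Answer: pYBimEpJsK

Derivation:
Fragment 1: offset=9 data="K" -> buffer=?????????K
Fragment 2: offset=0 data="pYBu" -> buffer=pYBu?????K
Fragment 3: offset=6 data="pJs" -> buffer=pYBu??pJsK
Fragment 4: offset=4 data="NE" -> buffer=pYBuNEpJsK
Fragment 5: offset=3 data="im" -> buffer=pYBimEpJsK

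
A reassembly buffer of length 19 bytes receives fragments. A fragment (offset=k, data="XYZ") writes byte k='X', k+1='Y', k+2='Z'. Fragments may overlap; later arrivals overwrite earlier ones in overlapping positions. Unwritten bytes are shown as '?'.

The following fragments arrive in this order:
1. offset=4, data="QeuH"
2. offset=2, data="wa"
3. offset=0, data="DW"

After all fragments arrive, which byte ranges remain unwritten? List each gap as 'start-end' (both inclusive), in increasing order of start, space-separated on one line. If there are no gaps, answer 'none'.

Answer: 8-18

Derivation:
Fragment 1: offset=4 len=4
Fragment 2: offset=2 len=2
Fragment 3: offset=0 len=2
Gaps: 8-18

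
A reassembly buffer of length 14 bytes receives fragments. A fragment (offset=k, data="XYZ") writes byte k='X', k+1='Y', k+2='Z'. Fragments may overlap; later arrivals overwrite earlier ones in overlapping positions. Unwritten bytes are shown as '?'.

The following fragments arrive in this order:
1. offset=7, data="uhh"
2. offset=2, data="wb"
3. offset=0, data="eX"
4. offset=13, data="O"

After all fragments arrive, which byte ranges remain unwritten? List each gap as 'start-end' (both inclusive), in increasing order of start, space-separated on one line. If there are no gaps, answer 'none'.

Fragment 1: offset=7 len=3
Fragment 2: offset=2 len=2
Fragment 3: offset=0 len=2
Fragment 4: offset=13 len=1
Gaps: 4-6 10-12

Answer: 4-6 10-12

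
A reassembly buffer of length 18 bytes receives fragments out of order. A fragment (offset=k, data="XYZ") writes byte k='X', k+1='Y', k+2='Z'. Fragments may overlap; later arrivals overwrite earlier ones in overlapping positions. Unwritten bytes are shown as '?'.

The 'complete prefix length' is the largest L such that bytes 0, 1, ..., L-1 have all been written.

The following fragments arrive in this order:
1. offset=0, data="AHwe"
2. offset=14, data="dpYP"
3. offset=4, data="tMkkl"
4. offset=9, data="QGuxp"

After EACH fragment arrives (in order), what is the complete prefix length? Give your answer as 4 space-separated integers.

Fragment 1: offset=0 data="AHwe" -> buffer=AHwe?????????????? -> prefix_len=4
Fragment 2: offset=14 data="dpYP" -> buffer=AHwe??????????dpYP -> prefix_len=4
Fragment 3: offset=4 data="tMkkl" -> buffer=AHwetMkkl?????dpYP -> prefix_len=9
Fragment 4: offset=9 data="QGuxp" -> buffer=AHwetMkklQGuxpdpYP -> prefix_len=18

Answer: 4 4 9 18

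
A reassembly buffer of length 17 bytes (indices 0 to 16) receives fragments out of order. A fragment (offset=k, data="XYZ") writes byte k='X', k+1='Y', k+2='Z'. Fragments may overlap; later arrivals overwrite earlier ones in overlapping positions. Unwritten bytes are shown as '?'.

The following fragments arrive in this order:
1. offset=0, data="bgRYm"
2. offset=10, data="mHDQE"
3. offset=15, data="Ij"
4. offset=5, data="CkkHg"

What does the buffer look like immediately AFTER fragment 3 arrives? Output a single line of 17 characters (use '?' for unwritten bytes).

Answer: bgRYm?????mHDQEIj

Derivation:
Fragment 1: offset=0 data="bgRYm" -> buffer=bgRYm????????????
Fragment 2: offset=10 data="mHDQE" -> buffer=bgRYm?????mHDQE??
Fragment 3: offset=15 data="Ij" -> buffer=bgRYm?????mHDQEIj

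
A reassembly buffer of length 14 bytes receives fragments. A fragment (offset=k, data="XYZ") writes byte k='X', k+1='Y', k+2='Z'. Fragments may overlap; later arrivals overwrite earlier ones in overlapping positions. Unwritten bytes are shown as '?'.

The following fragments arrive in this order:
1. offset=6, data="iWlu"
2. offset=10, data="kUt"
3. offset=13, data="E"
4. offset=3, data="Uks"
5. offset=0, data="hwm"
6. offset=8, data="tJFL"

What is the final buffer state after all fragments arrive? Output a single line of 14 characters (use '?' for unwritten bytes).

Fragment 1: offset=6 data="iWlu" -> buffer=??????iWlu????
Fragment 2: offset=10 data="kUt" -> buffer=??????iWlukUt?
Fragment 3: offset=13 data="E" -> buffer=??????iWlukUtE
Fragment 4: offset=3 data="Uks" -> buffer=???UksiWlukUtE
Fragment 5: offset=0 data="hwm" -> buffer=hwmUksiWlukUtE
Fragment 6: offset=8 data="tJFL" -> buffer=hwmUksiWtJFLtE

Answer: hwmUksiWtJFLtE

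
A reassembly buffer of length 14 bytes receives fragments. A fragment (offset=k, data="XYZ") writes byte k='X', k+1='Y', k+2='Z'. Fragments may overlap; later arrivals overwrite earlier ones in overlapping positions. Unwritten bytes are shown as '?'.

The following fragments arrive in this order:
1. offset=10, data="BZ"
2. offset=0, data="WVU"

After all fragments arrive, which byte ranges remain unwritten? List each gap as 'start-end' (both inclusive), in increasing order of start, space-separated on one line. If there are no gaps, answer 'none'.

Fragment 1: offset=10 len=2
Fragment 2: offset=0 len=3
Gaps: 3-9 12-13

Answer: 3-9 12-13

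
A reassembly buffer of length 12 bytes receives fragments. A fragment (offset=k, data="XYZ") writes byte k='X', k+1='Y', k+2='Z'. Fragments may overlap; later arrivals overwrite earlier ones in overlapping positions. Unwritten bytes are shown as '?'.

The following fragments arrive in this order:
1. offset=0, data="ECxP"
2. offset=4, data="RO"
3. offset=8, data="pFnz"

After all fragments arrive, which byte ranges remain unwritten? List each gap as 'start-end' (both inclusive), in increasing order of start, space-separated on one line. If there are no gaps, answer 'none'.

Answer: 6-7

Derivation:
Fragment 1: offset=0 len=4
Fragment 2: offset=4 len=2
Fragment 3: offset=8 len=4
Gaps: 6-7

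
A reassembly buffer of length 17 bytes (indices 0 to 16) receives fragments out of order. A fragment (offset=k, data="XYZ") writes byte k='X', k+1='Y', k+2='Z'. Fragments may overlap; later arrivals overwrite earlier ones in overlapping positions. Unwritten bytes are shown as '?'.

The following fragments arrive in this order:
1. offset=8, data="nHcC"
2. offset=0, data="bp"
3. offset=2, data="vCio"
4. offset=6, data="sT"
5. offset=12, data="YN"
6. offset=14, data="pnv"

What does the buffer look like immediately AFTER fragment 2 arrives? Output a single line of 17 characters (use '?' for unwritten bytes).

Answer: bp??????nHcC?????

Derivation:
Fragment 1: offset=8 data="nHcC" -> buffer=????????nHcC?????
Fragment 2: offset=0 data="bp" -> buffer=bp??????nHcC?????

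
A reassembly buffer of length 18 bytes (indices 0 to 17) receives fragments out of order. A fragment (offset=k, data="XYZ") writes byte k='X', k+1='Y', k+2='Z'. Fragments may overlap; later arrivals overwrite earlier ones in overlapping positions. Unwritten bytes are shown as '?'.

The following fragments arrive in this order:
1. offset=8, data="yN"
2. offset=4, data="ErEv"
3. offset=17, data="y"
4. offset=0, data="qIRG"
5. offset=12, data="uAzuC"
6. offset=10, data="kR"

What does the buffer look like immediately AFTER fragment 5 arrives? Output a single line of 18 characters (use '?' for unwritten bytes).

Answer: qIRGErEvyN??uAzuCy

Derivation:
Fragment 1: offset=8 data="yN" -> buffer=????????yN????????
Fragment 2: offset=4 data="ErEv" -> buffer=????ErEvyN????????
Fragment 3: offset=17 data="y" -> buffer=????ErEvyN???????y
Fragment 4: offset=0 data="qIRG" -> buffer=qIRGErEvyN???????y
Fragment 5: offset=12 data="uAzuC" -> buffer=qIRGErEvyN??uAzuCy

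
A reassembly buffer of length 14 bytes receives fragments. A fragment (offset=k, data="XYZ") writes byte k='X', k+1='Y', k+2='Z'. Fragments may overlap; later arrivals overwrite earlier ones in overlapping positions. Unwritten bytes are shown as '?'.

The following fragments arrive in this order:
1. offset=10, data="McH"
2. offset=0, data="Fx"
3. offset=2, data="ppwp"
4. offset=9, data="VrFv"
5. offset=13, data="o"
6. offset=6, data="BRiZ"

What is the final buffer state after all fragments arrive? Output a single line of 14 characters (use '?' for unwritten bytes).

Answer: FxppwpBRiZrFvo

Derivation:
Fragment 1: offset=10 data="McH" -> buffer=??????????McH?
Fragment 2: offset=0 data="Fx" -> buffer=Fx????????McH?
Fragment 3: offset=2 data="ppwp" -> buffer=Fxppwp????McH?
Fragment 4: offset=9 data="VrFv" -> buffer=Fxppwp???VrFv?
Fragment 5: offset=13 data="o" -> buffer=Fxppwp???VrFvo
Fragment 6: offset=6 data="BRiZ" -> buffer=FxppwpBRiZrFvo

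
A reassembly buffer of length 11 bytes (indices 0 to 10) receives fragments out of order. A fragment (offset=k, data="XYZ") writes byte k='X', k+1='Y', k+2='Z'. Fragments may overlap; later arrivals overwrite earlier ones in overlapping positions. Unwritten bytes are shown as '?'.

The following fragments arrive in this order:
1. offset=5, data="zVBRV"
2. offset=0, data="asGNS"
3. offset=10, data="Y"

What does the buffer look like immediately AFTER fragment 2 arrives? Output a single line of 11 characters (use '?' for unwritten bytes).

Answer: asGNSzVBRV?

Derivation:
Fragment 1: offset=5 data="zVBRV" -> buffer=?????zVBRV?
Fragment 2: offset=0 data="asGNS" -> buffer=asGNSzVBRV?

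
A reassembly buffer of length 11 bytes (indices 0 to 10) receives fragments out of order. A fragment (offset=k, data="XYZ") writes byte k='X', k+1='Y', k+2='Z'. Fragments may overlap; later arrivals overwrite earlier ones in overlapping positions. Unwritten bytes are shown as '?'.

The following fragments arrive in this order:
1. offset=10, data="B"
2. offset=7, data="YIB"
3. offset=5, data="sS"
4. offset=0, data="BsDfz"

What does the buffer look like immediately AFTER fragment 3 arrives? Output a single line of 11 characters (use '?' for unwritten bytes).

Answer: ?????sSYIBB

Derivation:
Fragment 1: offset=10 data="B" -> buffer=??????????B
Fragment 2: offset=7 data="YIB" -> buffer=???????YIBB
Fragment 3: offset=5 data="sS" -> buffer=?????sSYIBB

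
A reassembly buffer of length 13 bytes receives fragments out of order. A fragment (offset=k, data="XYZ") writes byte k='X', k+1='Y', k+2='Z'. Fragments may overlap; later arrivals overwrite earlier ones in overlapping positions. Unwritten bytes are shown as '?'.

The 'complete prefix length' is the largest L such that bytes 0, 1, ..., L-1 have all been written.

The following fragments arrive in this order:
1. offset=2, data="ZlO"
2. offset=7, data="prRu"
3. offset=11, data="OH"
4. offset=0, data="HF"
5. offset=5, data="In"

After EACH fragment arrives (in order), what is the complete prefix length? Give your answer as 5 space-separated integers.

Answer: 0 0 0 5 13

Derivation:
Fragment 1: offset=2 data="ZlO" -> buffer=??ZlO???????? -> prefix_len=0
Fragment 2: offset=7 data="prRu" -> buffer=??ZlO??prRu?? -> prefix_len=0
Fragment 3: offset=11 data="OH" -> buffer=??ZlO??prRuOH -> prefix_len=0
Fragment 4: offset=0 data="HF" -> buffer=HFZlO??prRuOH -> prefix_len=5
Fragment 5: offset=5 data="In" -> buffer=HFZlOInprRuOH -> prefix_len=13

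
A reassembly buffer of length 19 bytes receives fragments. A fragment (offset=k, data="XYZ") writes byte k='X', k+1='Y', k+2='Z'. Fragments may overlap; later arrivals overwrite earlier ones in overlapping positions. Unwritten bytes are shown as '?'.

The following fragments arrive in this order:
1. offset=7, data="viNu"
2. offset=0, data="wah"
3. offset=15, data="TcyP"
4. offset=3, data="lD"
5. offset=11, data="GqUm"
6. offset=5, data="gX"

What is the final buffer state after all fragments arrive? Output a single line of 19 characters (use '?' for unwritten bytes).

Answer: wahlDgXviNuGqUmTcyP

Derivation:
Fragment 1: offset=7 data="viNu" -> buffer=???????viNu????????
Fragment 2: offset=0 data="wah" -> buffer=wah????viNu????????
Fragment 3: offset=15 data="TcyP" -> buffer=wah????viNu????TcyP
Fragment 4: offset=3 data="lD" -> buffer=wahlD??viNu????TcyP
Fragment 5: offset=11 data="GqUm" -> buffer=wahlD??viNuGqUmTcyP
Fragment 6: offset=5 data="gX" -> buffer=wahlDgXviNuGqUmTcyP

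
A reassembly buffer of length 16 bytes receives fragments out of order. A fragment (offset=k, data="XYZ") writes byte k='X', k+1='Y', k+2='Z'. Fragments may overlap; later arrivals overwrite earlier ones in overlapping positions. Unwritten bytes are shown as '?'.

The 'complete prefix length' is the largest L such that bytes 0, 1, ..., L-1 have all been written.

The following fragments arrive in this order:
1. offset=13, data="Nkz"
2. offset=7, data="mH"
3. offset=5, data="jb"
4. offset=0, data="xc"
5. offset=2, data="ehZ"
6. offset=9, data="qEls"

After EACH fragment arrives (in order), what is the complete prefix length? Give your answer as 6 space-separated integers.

Answer: 0 0 0 2 9 16

Derivation:
Fragment 1: offset=13 data="Nkz" -> buffer=?????????????Nkz -> prefix_len=0
Fragment 2: offset=7 data="mH" -> buffer=???????mH????Nkz -> prefix_len=0
Fragment 3: offset=5 data="jb" -> buffer=?????jbmH????Nkz -> prefix_len=0
Fragment 4: offset=0 data="xc" -> buffer=xc???jbmH????Nkz -> prefix_len=2
Fragment 5: offset=2 data="ehZ" -> buffer=xcehZjbmH????Nkz -> prefix_len=9
Fragment 6: offset=9 data="qEls" -> buffer=xcehZjbmHqElsNkz -> prefix_len=16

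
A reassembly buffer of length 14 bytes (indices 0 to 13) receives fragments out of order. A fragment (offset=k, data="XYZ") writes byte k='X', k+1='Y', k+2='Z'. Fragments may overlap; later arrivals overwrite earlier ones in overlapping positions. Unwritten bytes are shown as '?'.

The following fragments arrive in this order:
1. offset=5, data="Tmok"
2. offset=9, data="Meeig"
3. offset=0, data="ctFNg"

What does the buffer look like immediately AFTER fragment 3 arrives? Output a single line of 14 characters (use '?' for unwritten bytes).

Fragment 1: offset=5 data="Tmok" -> buffer=?????Tmok?????
Fragment 2: offset=9 data="Meeig" -> buffer=?????TmokMeeig
Fragment 3: offset=0 data="ctFNg" -> buffer=ctFNgTmokMeeig

Answer: ctFNgTmokMeeig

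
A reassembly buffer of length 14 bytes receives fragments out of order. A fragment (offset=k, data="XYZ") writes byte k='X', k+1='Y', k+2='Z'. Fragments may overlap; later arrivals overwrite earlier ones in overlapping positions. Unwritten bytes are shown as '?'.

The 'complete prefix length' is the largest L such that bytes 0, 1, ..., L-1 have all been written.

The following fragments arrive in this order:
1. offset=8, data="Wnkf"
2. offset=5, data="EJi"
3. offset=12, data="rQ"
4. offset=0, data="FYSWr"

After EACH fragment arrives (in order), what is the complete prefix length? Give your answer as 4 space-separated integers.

Answer: 0 0 0 14

Derivation:
Fragment 1: offset=8 data="Wnkf" -> buffer=????????Wnkf?? -> prefix_len=0
Fragment 2: offset=5 data="EJi" -> buffer=?????EJiWnkf?? -> prefix_len=0
Fragment 3: offset=12 data="rQ" -> buffer=?????EJiWnkfrQ -> prefix_len=0
Fragment 4: offset=0 data="FYSWr" -> buffer=FYSWrEJiWnkfrQ -> prefix_len=14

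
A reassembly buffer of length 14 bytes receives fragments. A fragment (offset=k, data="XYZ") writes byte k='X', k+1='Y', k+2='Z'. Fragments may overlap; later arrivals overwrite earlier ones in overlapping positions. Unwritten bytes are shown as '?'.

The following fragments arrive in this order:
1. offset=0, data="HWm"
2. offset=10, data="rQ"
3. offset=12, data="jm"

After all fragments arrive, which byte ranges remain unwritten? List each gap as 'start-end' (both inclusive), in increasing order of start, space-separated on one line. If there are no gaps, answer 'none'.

Answer: 3-9

Derivation:
Fragment 1: offset=0 len=3
Fragment 2: offset=10 len=2
Fragment 3: offset=12 len=2
Gaps: 3-9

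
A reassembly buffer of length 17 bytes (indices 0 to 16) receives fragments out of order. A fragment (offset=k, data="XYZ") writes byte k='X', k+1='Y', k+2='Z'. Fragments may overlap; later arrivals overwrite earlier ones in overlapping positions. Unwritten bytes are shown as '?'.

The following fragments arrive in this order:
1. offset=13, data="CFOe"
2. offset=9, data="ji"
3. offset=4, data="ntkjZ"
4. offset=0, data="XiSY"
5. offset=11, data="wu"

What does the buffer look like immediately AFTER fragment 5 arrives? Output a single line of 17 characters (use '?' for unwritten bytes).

Answer: XiSYntkjZjiwuCFOe

Derivation:
Fragment 1: offset=13 data="CFOe" -> buffer=?????????????CFOe
Fragment 2: offset=9 data="ji" -> buffer=?????????ji??CFOe
Fragment 3: offset=4 data="ntkjZ" -> buffer=????ntkjZji??CFOe
Fragment 4: offset=0 data="XiSY" -> buffer=XiSYntkjZji??CFOe
Fragment 5: offset=11 data="wu" -> buffer=XiSYntkjZjiwuCFOe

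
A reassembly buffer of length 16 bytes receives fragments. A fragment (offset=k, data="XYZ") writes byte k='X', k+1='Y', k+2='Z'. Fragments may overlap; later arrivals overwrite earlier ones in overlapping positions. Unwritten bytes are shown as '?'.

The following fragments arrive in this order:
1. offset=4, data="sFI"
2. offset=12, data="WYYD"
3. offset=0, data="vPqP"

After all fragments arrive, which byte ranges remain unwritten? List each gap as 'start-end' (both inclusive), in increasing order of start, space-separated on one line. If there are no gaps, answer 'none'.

Answer: 7-11

Derivation:
Fragment 1: offset=4 len=3
Fragment 2: offset=12 len=4
Fragment 3: offset=0 len=4
Gaps: 7-11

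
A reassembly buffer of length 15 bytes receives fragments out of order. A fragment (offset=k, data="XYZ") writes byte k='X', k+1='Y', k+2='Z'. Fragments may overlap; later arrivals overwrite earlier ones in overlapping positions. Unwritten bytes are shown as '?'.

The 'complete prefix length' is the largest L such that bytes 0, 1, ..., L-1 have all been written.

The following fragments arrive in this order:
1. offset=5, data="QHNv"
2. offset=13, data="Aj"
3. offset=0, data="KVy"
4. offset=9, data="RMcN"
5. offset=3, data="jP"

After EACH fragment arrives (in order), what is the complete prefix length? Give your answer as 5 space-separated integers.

Fragment 1: offset=5 data="QHNv" -> buffer=?????QHNv?????? -> prefix_len=0
Fragment 2: offset=13 data="Aj" -> buffer=?????QHNv????Aj -> prefix_len=0
Fragment 3: offset=0 data="KVy" -> buffer=KVy??QHNv????Aj -> prefix_len=3
Fragment 4: offset=9 data="RMcN" -> buffer=KVy??QHNvRMcNAj -> prefix_len=3
Fragment 5: offset=3 data="jP" -> buffer=KVyjPQHNvRMcNAj -> prefix_len=15

Answer: 0 0 3 3 15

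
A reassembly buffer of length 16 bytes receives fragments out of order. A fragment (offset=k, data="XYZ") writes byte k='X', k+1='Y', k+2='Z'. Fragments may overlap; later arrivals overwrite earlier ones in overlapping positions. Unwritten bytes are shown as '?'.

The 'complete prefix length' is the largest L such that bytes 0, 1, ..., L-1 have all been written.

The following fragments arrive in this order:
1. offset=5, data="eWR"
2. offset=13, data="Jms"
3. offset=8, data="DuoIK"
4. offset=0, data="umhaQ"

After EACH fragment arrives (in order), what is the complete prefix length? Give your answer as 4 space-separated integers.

Fragment 1: offset=5 data="eWR" -> buffer=?????eWR???????? -> prefix_len=0
Fragment 2: offset=13 data="Jms" -> buffer=?????eWR?????Jms -> prefix_len=0
Fragment 3: offset=8 data="DuoIK" -> buffer=?????eWRDuoIKJms -> prefix_len=0
Fragment 4: offset=0 data="umhaQ" -> buffer=umhaQeWRDuoIKJms -> prefix_len=16

Answer: 0 0 0 16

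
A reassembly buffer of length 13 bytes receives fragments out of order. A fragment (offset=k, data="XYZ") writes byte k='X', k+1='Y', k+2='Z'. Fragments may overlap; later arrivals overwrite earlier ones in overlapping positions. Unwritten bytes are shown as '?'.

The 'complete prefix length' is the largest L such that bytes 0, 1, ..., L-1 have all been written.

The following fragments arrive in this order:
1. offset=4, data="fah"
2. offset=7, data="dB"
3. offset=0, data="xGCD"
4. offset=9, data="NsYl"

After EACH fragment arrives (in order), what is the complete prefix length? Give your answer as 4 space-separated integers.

Fragment 1: offset=4 data="fah" -> buffer=????fah?????? -> prefix_len=0
Fragment 2: offset=7 data="dB" -> buffer=????fahdB???? -> prefix_len=0
Fragment 3: offset=0 data="xGCD" -> buffer=xGCDfahdB???? -> prefix_len=9
Fragment 4: offset=9 data="NsYl" -> buffer=xGCDfahdBNsYl -> prefix_len=13

Answer: 0 0 9 13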